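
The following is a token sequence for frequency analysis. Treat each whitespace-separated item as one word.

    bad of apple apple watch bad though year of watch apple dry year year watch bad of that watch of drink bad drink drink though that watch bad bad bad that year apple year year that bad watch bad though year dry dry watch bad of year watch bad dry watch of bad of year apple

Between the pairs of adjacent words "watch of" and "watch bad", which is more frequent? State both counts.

"watch of": 2 occurrences
"watch bad": 6 occurrences

"watch bad" (6 vs 2)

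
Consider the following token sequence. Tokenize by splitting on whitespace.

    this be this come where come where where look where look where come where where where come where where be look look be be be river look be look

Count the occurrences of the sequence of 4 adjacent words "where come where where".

Scanning the 26 overlapping 4-gram windows for "where come where where":
  position 5–8: where come where where
  position 12–15: where come where where
  position 16–19: where come where where

3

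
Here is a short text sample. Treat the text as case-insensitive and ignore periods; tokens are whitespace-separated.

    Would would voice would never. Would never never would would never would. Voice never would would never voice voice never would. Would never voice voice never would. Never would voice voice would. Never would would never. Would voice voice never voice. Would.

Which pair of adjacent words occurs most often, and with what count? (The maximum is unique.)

Bigram frequencies (highest first):
  never would: 9
  would never: 8
  would would: 5
  would voice: 4
  voice never: 4
  voice voice: 4
  … (3 more, each ≤ 3)

"never would", 9 times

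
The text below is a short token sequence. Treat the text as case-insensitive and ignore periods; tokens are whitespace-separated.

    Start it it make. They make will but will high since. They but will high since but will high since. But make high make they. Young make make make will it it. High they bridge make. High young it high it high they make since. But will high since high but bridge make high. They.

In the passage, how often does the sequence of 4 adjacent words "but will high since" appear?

Scanning the 52 overlapping 4-gram windows for "but will high since":
  position 8–11: but will high since
  position 13–16: but will high since
  position 17–20: but will high since
  position 46–49: but will high since

4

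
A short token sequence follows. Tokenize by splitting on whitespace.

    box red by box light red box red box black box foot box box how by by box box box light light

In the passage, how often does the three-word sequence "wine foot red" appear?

Scanning the 20 overlapping trigram windows for "wine foot red":
  (none found)

0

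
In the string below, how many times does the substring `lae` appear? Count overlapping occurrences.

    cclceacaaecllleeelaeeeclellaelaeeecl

Sliding a length-3 window over the 36 characters (34 positions):
  position 18–20: lae
  position 27–29: lae
  position 30–32: lae

3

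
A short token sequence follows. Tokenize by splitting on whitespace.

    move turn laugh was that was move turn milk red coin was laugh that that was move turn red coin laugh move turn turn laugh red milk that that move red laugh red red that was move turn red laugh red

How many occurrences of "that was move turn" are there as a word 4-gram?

3

Scanning the 38 overlapping 4-gram windows for "that was move turn":
  position 5–8: that was move turn
  position 15–18: that was move turn
  position 35–38: that was move turn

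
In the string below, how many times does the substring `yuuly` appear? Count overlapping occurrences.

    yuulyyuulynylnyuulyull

3

Sliding a length-5 window over the 22 characters (18 positions):
  position 1–5: yuuly
  position 6–10: yuuly
  position 15–19: yuuly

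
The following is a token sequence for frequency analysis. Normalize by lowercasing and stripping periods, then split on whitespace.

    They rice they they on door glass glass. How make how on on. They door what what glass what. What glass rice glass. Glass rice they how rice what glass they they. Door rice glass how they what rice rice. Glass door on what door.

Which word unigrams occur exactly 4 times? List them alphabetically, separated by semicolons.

how; on

Unigram counts meeting the condition (exactly 4 times):
  how: 4
  on: 4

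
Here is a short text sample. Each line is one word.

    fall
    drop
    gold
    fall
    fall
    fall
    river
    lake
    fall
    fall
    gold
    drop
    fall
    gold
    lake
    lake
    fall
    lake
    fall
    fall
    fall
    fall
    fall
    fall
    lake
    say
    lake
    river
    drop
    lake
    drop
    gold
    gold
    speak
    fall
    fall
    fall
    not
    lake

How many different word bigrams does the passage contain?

24

39 tokens → 38 bigram windows in total.
Repeated bigrams (each contributes count−1 duplicates):
  fall fall: 10
  lake fall: 3
  drop gold: 2
  fall gold: 2
  fall lake: 2
14 duplicate windows → 38 − 14 = 24 distinct.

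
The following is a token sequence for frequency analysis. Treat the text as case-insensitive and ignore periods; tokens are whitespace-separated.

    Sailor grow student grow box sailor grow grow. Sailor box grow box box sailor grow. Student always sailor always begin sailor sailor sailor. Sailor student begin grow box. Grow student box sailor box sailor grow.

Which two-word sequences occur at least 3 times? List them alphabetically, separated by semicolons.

Bigram counts meeting the condition (at least 3 times):
  box sailor: 4
  grow box: 3
  grow student: 3
  sailor grow: 4
  sailor sailor: 3

box sailor; grow box; grow student; sailor grow; sailor sailor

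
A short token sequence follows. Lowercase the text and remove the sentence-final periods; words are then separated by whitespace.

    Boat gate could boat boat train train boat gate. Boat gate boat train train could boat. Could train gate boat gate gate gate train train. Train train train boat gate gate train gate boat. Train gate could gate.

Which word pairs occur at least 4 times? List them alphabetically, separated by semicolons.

boat gate; gate boat; train train

Bigram counts meeting the condition (at least 4 times):
  boat gate: 5
  gate boat: 4
  train train: 6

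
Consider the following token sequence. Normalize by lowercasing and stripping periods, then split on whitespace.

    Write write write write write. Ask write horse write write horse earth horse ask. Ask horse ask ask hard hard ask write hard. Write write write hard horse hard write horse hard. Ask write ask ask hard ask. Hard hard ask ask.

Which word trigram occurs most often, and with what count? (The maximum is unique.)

"write write write", 4 times

Trigram frequencies (highest first):
  write write write: 4
  horse ask ask: 2
  ask ask hard: 2
  ask hard hard: 2
  hard hard ask: 2
  hard ask write: 2
  … (26 more, each ≤ 1)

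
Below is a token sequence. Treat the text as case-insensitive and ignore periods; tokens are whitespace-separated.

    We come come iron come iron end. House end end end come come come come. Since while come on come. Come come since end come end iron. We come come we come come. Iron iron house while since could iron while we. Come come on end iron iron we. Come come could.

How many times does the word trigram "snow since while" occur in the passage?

0

Scanning the 50 overlapping trigram windows for "snow since while":
  (none found)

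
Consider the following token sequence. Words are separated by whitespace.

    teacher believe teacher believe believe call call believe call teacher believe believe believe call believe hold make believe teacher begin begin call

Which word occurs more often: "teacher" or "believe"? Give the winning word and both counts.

"believe" (9 vs 4)

"teacher": 4 occurrences
"believe": 9 occurrences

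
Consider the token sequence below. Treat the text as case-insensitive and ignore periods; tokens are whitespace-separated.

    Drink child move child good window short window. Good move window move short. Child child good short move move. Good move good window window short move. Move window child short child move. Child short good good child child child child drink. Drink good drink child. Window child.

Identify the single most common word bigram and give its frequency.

Bigram frequencies (highest first):
  child child: 4
  drink child: 2
  child move: 2
  move child: 2
  child good: 2
  good window: 2
  … (23 more, each ≤ 2)

"child child", 4 times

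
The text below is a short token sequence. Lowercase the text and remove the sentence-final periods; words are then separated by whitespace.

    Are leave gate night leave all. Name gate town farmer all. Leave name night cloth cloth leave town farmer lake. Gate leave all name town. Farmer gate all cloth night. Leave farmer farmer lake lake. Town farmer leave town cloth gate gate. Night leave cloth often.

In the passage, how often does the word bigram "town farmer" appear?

4

Scanning the 45 overlapping bigram windows for "town farmer":
  position 9–10: town farmer
  position 18–19: town farmer
  position 25–26: town farmer
  position 36–37: town farmer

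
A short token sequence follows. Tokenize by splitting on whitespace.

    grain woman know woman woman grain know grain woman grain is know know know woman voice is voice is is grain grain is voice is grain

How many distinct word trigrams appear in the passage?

23

26 tokens → 24 trigram windows in total.
Repeated trigrams (each contributes count−1 duplicates):
  is voice is: 2
1 duplicate windows → 24 − 1 = 23 distinct.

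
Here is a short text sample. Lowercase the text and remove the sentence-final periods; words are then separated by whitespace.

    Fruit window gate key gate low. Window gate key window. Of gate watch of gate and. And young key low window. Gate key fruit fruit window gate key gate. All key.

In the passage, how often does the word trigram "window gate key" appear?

Scanning the 29 overlapping trigram windows for "window gate key":
  position 2–4: window gate key
  position 7–9: window gate key
  position 21–23: window gate key
  position 26–28: window gate key

4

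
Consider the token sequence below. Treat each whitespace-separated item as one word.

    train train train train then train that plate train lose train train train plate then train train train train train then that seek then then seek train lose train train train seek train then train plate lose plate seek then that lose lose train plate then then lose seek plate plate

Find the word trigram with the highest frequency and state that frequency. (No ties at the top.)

"train train train", 7 times

Trigram frequencies (highest first):
  train train train: 7
  train train then: 2
  train then train: 2
  train lose train: 2
  lose train train: 2
  train plate then: 2
  … (32 more, each ≤ 1)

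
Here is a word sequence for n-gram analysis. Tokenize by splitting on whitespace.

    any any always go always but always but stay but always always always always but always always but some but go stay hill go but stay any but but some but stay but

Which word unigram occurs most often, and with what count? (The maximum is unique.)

"but", 11 times

Unigram frequencies (highest first):
  but: 11
  always: 9
  stay: 4
  any: 3
  go: 3
  some: 2
  … (1 more, each ≤ 1)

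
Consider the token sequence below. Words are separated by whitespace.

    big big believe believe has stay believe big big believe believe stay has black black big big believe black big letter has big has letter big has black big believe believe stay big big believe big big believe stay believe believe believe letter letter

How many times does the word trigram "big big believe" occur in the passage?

5

Scanning the 42 overlapping trigram windows for "big big believe":
  position 1–3: big big believe
  position 8–10: big big believe
  position 16–18: big big believe
  position 33–35: big big believe
  position 36–38: big big believe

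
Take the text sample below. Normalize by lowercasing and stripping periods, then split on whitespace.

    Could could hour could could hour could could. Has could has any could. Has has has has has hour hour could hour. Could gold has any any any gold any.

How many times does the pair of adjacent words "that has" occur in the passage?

0

Scanning the 29 overlapping bigram windows for "that has":
  (none found)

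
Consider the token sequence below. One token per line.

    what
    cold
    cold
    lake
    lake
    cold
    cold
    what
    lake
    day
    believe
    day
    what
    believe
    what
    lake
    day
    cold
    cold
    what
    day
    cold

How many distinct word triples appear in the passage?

18

22 tokens → 20 trigram windows in total.
Repeated trigrams (each contributes count−1 duplicates):
  cold cold what: 2
  what lake day: 2
2 duplicate windows → 20 − 2 = 18 distinct.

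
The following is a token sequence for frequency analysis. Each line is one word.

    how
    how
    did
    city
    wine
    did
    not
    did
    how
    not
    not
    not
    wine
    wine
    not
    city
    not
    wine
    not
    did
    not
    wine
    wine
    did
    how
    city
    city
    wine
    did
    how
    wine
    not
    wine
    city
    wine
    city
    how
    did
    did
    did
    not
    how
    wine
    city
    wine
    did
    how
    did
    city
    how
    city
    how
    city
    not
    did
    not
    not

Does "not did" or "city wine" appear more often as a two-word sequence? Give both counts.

"not did": 3 occurrences
"city wine": 4 occurrences

"city wine" (4 vs 3)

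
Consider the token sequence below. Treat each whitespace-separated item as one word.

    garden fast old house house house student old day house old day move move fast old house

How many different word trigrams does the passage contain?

14

17 tokens → 15 trigram windows in total.
Repeated trigrams (each contributes count−1 duplicates):
  fast old house: 2
1 duplicate windows → 15 − 1 = 14 distinct.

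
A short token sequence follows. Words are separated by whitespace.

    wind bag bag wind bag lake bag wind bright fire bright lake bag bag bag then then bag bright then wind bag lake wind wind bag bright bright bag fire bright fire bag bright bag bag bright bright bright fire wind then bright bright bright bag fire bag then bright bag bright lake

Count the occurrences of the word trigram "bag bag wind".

Scanning the 51 overlapping trigram windows for "bag bag wind":
  position 2–4: bag bag wind

1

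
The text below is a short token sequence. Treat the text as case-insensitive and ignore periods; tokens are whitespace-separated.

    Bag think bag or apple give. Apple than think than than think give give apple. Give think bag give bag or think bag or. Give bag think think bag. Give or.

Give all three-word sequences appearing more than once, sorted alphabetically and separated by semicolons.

Trigram counts meeting the condition (more than once):
  think bag give: 2
  think bag or: 2

think bag give; think bag or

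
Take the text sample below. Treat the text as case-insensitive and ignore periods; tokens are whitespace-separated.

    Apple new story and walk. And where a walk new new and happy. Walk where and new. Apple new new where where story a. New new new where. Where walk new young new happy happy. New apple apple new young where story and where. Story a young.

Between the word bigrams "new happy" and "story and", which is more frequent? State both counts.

"new happy": 1 occurrence
"story and": 2 occurrences

"story and" (2 vs 1)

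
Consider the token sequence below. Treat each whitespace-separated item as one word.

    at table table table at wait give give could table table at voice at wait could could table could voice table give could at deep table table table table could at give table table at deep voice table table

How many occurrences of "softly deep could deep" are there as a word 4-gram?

0

Scanning the 36 overlapping 4-gram windows for "softly deep could deep":
  (none found)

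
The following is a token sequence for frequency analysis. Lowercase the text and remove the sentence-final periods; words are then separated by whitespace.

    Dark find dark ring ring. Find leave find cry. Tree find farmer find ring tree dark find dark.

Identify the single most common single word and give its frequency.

Unigram frequencies (highest first):
  find: 6
  dark: 4
  ring: 3
  tree: 2
  leave: 1
  cry: 1
  … (1 more, each ≤ 1)

"find", 6 times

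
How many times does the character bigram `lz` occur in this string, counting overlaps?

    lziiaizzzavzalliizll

1

Sliding a length-2 window over the 20 characters (19 positions):
  position 1–2: lz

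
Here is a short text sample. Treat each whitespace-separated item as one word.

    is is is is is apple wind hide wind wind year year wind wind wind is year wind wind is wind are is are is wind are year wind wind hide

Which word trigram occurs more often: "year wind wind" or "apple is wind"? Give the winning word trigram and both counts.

"year wind wind": 3 occurrences
"apple is wind": 0 occurrences

"year wind wind" (3 vs 0)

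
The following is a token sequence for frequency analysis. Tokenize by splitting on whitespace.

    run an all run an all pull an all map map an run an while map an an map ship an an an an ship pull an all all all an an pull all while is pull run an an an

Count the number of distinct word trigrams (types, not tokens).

35

41 tokens → 39 trigram windows in total.
Repeated trigrams (each contributes count−1 duplicates):
  an an an: 3
  pull an all: 2
  run an all: 2
4 duplicate windows → 39 − 4 = 35 distinct.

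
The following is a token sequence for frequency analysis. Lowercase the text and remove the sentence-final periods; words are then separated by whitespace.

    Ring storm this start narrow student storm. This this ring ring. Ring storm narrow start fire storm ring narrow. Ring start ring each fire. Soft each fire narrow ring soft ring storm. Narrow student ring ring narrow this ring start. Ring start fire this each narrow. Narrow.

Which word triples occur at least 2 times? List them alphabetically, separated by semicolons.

ring start ring; ring storm narrow

Trigram counts meeting the condition (at least 2 times):
  ring start ring: 2
  ring storm narrow: 2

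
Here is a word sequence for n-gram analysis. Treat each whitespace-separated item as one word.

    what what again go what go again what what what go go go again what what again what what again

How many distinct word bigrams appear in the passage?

20 tokens → 19 bigram windows in total.
Repeated bigrams (each contributes count−1 duplicates):
  what what: 5
  again what: 3
  what again: 3
  go again: 2
  go go: 2
  what go: 2
11 duplicate windows → 19 − 11 = 8 distinct.

8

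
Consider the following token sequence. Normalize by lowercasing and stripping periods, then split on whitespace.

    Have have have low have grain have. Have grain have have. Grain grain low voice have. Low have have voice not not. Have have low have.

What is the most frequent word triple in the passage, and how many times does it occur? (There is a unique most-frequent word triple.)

Trigram frequencies (highest first):
  have low have: 3
  have have low: 2
  have grain have: 2
  grain have have: 2
  have have grain: 2
  have have have: 1
  … (12 more, each ≤ 1)

"have low have", 3 times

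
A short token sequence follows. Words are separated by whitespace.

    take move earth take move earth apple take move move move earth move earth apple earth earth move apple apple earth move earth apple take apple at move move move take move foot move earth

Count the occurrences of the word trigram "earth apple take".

2

Scanning the 33 overlapping trigram windows for "earth apple take":
  position 6–8: earth apple take
  position 23–25: earth apple take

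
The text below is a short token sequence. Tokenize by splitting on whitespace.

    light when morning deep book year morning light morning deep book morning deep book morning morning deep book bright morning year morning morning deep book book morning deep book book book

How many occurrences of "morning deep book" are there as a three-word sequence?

6

Scanning the 29 overlapping trigram windows for "morning deep book":
  position 3–5: morning deep book
  position 9–11: morning deep book
  position 12–14: morning deep book
  position 16–18: morning deep book
  position 23–25: morning deep book
  position 27–29: morning deep book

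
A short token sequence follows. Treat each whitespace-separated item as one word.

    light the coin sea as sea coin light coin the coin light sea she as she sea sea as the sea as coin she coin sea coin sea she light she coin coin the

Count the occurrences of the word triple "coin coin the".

1

Scanning the 32 overlapping trigram windows for "coin coin the":
  position 32–34: coin coin the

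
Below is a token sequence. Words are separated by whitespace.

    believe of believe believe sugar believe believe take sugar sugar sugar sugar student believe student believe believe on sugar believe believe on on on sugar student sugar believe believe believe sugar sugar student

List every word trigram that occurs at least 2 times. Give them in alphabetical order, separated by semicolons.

Trigram counts meeting the condition (at least 2 times):
  believe believe on: 2
  believe believe sugar: 2
  sugar believe believe: 3
  sugar sugar student: 2
  sugar sugar sugar: 2

believe believe on; believe believe sugar; sugar believe believe; sugar sugar student; sugar sugar sugar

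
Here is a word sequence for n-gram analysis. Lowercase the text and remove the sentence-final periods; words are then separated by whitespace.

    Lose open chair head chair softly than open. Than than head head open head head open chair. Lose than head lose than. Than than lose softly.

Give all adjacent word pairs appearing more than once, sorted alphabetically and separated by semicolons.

head head; head open; lose than; open chair; than head; than than

Bigram counts meeting the condition (more than once):
  head head: 2
  head open: 2
  lose than: 2
  open chair: 2
  than head: 2
  than than: 3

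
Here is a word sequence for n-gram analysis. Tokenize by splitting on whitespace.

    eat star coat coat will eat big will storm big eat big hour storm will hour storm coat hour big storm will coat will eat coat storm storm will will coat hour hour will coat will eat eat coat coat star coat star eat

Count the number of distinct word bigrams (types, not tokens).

28

44 tokens → 43 bigram windows in total.
Repeated bigrams (each contributes count−1 duplicates):
  coat will: 3
  storm will: 3
  will coat: 3
  will eat: 3
  coat coat: 2
  coat hour: 2
  coat star: 2
  eat big: 2
  … (3 more repeated)
15 duplicate windows → 43 − 15 = 28 distinct.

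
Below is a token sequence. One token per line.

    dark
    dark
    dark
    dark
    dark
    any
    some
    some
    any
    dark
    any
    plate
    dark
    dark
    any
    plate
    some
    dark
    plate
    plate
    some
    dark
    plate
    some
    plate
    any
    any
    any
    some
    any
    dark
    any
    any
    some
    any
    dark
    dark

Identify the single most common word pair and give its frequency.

Bigram frequencies (highest first):
  dark dark: 6
  dark any: 4
  any some: 3
  some any: 3
  any dark: 3
  plate some: 3
  … (9 more, each ≤ 3)

"dark dark", 6 times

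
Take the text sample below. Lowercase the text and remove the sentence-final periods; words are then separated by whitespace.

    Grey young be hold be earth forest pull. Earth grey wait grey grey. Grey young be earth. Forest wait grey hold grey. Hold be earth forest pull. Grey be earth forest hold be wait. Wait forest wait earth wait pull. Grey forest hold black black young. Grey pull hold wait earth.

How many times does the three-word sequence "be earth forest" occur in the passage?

4

Scanning the 49 overlapping trigram windows for "be earth forest":
  position 5–7: be earth forest
  position 16–18: be earth forest
  position 24–26: be earth forest
  position 29–31: be earth forest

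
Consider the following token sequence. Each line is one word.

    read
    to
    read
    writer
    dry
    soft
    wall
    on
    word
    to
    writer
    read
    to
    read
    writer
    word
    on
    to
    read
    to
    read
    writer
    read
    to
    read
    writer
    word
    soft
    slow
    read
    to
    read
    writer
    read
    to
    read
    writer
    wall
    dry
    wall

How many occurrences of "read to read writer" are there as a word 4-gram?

6

Scanning the 37 overlapping 4-gram windows for "read to read writer":
  position 1–4: read to read writer
  position 12–15: read to read writer
  position 19–22: read to read writer
  position 23–26: read to read writer
  position 30–33: read to read writer
  position 34–37: read to read writer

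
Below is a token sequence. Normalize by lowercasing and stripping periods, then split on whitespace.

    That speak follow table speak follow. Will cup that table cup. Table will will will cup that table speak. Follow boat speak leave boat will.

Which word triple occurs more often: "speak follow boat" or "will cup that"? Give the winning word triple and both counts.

"will cup that" (2 vs 1)

"speak follow boat": 1 occurrence
"will cup that": 2 occurrences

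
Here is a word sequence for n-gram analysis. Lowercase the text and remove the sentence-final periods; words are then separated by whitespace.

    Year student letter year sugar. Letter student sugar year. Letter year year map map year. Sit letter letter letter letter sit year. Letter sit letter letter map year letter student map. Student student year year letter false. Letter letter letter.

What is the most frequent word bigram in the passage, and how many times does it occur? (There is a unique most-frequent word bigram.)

"letter letter", 6 times

Bigram frequencies (highest first):
  letter letter: 6
  year letter: 4
  letter year: 2
  letter student: 2
  year year: 2
  map year: 2
  … (19 more, each ≤ 2)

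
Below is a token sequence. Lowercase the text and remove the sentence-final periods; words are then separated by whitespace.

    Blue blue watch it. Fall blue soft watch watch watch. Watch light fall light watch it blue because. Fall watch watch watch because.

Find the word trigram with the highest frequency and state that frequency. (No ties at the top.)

"watch watch watch", 3 times

Trigram frequencies (highest first):
  watch watch watch: 3
  blue blue watch: 1
  blue watch it: 1
  watch it fall: 1
  it fall blue: 1
  fall blue soft: 1
  … (13 more, each ≤ 1)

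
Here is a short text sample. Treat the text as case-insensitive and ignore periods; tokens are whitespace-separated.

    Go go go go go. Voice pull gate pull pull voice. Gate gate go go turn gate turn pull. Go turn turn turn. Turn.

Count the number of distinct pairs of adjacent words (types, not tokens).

16

24 tokens → 23 bigram windows in total.
Repeated bigrams (each contributes count−1 duplicates):
  go go: 5
  turn turn: 3
  go turn: 2
7 duplicate windows → 23 − 7 = 16 distinct.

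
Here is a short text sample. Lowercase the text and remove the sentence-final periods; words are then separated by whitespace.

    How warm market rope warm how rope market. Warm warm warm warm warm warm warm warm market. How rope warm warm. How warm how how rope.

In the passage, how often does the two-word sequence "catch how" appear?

Scanning the 25 overlapping bigram windows for "catch how":
  (none found)

0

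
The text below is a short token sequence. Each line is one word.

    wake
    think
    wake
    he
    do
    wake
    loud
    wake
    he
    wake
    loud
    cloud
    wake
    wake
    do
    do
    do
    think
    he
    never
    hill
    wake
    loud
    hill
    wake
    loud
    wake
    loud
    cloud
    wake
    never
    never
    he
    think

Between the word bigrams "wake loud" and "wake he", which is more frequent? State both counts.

"wake loud": 5 occurrences
"wake he": 2 occurrences

"wake loud" (5 vs 2)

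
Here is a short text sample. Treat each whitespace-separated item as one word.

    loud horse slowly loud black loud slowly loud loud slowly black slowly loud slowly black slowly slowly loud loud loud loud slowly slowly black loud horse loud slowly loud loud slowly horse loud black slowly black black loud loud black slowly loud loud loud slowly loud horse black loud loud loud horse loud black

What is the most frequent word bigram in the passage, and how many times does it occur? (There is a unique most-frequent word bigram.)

Bigram frequencies (highest first):
  loud loud: 10
  slowly loud: 7
  loud slowly: 7
  loud horse: 4
  loud black: 4
  black loud: 4
  … (8 more, each ≤ 4)

"loud loud", 10 times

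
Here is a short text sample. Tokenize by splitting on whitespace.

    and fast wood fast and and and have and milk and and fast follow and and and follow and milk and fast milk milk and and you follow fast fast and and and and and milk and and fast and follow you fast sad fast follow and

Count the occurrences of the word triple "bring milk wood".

Scanning the 45 overlapping trigram windows for "bring milk wood":
  (none found)

0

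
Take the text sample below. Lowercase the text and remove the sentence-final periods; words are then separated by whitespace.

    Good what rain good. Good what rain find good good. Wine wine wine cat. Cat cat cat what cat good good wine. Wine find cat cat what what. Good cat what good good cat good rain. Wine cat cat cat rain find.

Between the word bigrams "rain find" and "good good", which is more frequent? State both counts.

"rain find": 2 occurrences
"good good": 4 occurrences

"good good" (4 vs 2)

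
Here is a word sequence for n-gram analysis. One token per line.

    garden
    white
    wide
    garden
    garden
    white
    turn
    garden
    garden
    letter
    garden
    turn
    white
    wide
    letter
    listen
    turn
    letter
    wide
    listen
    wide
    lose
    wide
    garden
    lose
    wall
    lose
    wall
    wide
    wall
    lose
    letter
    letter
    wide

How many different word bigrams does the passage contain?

26

34 tokens → 33 bigram windows in total.
Repeated bigrams (each contributes count−1 duplicates):
  garden garden: 2
  garden white: 2
  letter wide: 2
  lose wall: 2
  wall lose: 2
  white wide: 2
  wide garden: 2
7 duplicate windows → 33 − 7 = 26 distinct.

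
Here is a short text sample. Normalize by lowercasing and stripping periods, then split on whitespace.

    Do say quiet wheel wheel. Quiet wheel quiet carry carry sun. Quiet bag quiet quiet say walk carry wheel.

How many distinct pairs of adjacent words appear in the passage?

16

19 tokens → 18 bigram windows in total.
Repeated bigrams (each contributes count−1 duplicates):
  quiet wheel: 2
  wheel quiet: 2
2 duplicate windows → 18 − 2 = 16 distinct.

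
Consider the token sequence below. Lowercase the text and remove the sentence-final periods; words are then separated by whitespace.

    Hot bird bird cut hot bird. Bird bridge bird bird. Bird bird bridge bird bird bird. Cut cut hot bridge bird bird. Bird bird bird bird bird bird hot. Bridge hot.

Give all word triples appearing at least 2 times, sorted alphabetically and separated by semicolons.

bird bird bird; bird bird bridge; bird bird cut; bird bridge bird; bridge bird bird; hot bird bird

Trigram counts meeting the condition (at least 2 times):
  bird bird bird: 9
  bird bird bridge: 2
  bird bird cut: 2
  bird bridge bird: 2
  bridge bird bird: 3
  hot bird bird: 2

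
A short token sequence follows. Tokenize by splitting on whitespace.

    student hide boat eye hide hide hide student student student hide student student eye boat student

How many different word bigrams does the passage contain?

16 tokens → 15 bigram windows in total.
Repeated bigrams (each contributes count−1 duplicates):
  student student: 3
  hide hide: 2
  hide student: 2
  student hide: 2
5 duplicate windows → 15 − 5 = 10 distinct.

10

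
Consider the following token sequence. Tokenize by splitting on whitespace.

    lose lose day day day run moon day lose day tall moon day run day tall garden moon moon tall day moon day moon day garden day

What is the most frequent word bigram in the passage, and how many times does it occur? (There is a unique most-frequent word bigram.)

"moon day", 4 times

Bigram frequencies (highest first):
  moon day: 4
  lose day: 2
  day day: 2
  day run: 2
  day tall: 2
  day moon: 2
  … (12 more, each ≤ 1)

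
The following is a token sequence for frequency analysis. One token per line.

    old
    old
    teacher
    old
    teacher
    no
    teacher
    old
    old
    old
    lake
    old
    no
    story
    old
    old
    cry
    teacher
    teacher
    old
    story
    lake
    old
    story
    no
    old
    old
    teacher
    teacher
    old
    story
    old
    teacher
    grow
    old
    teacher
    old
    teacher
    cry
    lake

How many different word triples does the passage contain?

40 tokens → 38 trigram windows in total.
Repeated trigrams (each contributes count−1 duplicates):
  old old teacher: 2
  old teacher old: 2
  teacher old story: 2
  teacher old teacher: 2
  teacher teacher old: 2
5 duplicate windows → 38 − 5 = 33 distinct.

33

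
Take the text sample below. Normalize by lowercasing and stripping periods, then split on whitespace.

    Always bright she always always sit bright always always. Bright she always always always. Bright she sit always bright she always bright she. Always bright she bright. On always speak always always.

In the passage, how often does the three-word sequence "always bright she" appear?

Scanning the 30 overlapping trigram windows for "always bright she":
  position 1–3: always bright she
  position 9–11: always bright she
  position 14–16: always bright she
  position 18–20: always bright she
  position 21–23: always bright she
  position 24–26: always bright she

6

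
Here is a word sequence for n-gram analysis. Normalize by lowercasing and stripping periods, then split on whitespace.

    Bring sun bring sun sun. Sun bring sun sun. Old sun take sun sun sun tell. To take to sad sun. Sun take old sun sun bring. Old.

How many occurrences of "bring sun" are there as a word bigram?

Scanning the 27 overlapping bigram windows for "bring sun":
  position 1–2: bring sun
  position 3–4: bring sun
  position 7–8: bring sun

3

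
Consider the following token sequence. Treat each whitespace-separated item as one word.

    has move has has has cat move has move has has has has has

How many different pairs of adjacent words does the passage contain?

5

14 tokens → 13 bigram windows in total.
Repeated bigrams (each contributes count−1 duplicates):
  has has: 6
  move has: 3
  has move: 2
8 duplicate windows → 13 − 8 = 5 distinct.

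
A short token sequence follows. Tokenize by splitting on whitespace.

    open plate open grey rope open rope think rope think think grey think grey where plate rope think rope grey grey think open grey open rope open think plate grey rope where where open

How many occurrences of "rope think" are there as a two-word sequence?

Scanning the 33 overlapping bigram windows for "rope think":
  position 7–8: rope think
  position 9–10: rope think
  position 17–18: rope think

3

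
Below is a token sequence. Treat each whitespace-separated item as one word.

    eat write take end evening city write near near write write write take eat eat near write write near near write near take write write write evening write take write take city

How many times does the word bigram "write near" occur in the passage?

3

Scanning the 31 overlapping bigram windows for "write near":
  position 7–8: write near
  position 18–19: write near
  position 21–22: write near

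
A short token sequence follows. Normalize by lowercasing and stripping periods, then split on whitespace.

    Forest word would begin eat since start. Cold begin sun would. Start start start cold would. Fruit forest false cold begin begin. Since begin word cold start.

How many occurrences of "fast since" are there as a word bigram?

Scanning the 26 overlapping bigram windows for "fast since":
  (none found)

0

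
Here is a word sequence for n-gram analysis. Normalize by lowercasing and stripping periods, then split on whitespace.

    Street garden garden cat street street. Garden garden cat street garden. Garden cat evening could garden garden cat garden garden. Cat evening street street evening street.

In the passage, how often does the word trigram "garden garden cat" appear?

Scanning the 24 overlapping trigram windows for "garden garden cat":
  position 2–4: garden garden cat
  position 7–9: garden garden cat
  position 11–13: garden garden cat
  position 16–18: garden garden cat
  position 19–21: garden garden cat

5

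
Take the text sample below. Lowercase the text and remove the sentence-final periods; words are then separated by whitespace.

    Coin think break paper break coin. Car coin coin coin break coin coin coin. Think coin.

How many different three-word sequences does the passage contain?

16 tokens → 14 trigram windows in total.
Repeated trigrams (each contributes count−1 duplicates):
  coin coin coin: 2
1 duplicate windows → 14 − 1 = 13 distinct.

13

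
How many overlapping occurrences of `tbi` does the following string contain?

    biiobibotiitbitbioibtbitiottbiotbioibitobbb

5

Sliding a length-3 window over the 43 characters (41 positions):
  position 12–14: tbi
  position 15–17: tbi
  position 21–23: tbi
  position 28–30: tbi
  position 32–34: tbi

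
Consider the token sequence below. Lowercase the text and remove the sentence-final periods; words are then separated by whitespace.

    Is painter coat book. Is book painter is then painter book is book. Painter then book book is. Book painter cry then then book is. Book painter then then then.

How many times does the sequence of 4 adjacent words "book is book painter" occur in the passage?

Scanning the 27 overlapping 4-gram windows for "book is book painter":
  position 4–7: book is book painter
  position 11–14: book is book painter
  position 17–20: book is book painter
  position 24–27: book is book painter

4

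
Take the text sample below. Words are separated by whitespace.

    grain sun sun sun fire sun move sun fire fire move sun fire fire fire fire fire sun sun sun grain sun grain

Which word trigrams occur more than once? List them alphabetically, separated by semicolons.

Trigram counts meeting the condition (more than once):
  fire fire fire: 3
  move sun fire: 2
  sun fire fire: 2
  sun sun sun: 2

fire fire fire; move sun fire; sun fire fire; sun sun sun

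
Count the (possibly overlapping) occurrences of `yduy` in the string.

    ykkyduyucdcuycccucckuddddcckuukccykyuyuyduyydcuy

2

Sliding a length-4 window over the 48 characters (45 positions):
  position 4–7: yduy
  position 40–43: yduy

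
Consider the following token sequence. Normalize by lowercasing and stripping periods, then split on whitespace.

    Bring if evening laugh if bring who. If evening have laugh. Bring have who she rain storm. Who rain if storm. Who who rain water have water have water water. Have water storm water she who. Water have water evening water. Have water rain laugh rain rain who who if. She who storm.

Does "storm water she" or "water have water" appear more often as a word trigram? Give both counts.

"storm water she": 1 occurrence
"water have water": 5 occurrences

"water have water" (5 vs 1)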